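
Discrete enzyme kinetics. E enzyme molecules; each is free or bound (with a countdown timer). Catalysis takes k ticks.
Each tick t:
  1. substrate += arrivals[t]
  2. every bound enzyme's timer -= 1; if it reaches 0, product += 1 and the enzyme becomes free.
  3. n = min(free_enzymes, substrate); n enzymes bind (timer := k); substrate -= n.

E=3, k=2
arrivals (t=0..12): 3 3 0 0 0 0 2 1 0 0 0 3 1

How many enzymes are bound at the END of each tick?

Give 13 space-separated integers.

t=0: arr=3 -> substrate=0 bound=3 product=0
t=1: arr=3 -> substrate=3 bound=3 product=0
t=2: arr=0 -> substrate=0 bound=3 product=3
t=3: arr=0 -> substrate=0 bound=3 product=3
t=4: arr=0 -> substrate=0 bound=0 product=6
t=5: arr=0 -> substrate=0 bound=0 product=6
t=6: arr=2 -> substrate=0 bound=2 product=6
t=7: arr=1 -> substrate=0 bound=3 product=6
t=8: arr=0 -> substrate=0 bound=1 product=8
t=9: arr=0 -> substrate=0 bound=0 product=9
t=10: arr=0 -> substrate=0 bound=0 product=9
t=11: arr=3 -> substrate=0 bound=3 product=9
t=12: arr=1 -> substrate=1 bound=3 product=9

Answer: 3 3 3 3 0 0 2 3 1 0 0 3 3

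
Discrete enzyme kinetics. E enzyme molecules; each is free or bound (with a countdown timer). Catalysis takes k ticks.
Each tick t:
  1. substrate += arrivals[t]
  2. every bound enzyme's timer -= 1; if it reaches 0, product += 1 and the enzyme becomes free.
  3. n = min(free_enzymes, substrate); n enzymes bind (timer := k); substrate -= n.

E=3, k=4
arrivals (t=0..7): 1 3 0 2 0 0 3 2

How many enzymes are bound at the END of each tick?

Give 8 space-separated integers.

Answer: 1 3 3 3 3 3 3 3

Derivation:
t=0: arr=1 -> substrate=0 bound=1 product=0
t=1: arr=3 -> substrate=1 bound=3 product=0
t=2: arr=0 -> substrate=1 bound=3 product=0
t=3: arr=2 -> substrate=3 bound=3 product=0
t=4: arr=0 -> substrate=2 bound=3 product=1
t=5: arr=0 -> substrate=0 bound=3 product=3
t=6: arr=3 -> substrate=3 bound=3 product=3
t=7: arr=2 -> substrate=5 bound=3 product=3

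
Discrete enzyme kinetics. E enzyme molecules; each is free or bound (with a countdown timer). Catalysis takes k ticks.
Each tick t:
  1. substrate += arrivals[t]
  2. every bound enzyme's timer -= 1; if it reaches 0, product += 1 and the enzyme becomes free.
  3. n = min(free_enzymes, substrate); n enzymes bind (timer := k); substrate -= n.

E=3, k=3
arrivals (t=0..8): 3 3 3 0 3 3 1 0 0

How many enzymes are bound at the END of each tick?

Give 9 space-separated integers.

Answer: 3 3 3 3 3 3 3 3 3

Derivation:
t=0: arr=3 -> substrate=0 bound=3 product=0
t=1: arr=3 -> substrate=3 bound=3 product=0
t=2: arr=3 -> substrate=6 bound=3 product=0
t=3: arr=0 -> substrate=3 bound=3 product=3
t=4: arr=3 -> substrate=6 bound=3 product=3
t=5: arr=3 -> substrate=9 bound=3 product=3
t=6: arr=1 -> substrate=7 bound=3 product=6
t=7: arr=0 -> substrate=7 bound=3 product=6
t=8: arr=0 -> substrate=7 bound=3 product=6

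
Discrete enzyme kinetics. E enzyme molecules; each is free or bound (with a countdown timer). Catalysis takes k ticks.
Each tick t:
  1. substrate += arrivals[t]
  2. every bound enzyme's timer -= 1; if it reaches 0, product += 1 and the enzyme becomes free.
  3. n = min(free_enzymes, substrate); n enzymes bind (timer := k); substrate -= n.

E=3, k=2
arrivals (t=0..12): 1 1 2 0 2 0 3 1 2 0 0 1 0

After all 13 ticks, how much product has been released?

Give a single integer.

t=0: arr=1 -> substrate=0 bound=1 product=0
t=1: arr=1 -> substrate=0 bound=2 product=0
t=2: arr=2 -> substrate=0 bound=3 product=1
t=3: arr=0 -> substrate=0 bound=2 product=2
t=4: arr=2 -> substrate=0 bound=2 product=4
t=5: arr=0 -> substrate=0 bound=2 product=4
t=6: arr=3 -> substrate=0 bound=3 product=6
t=7: arr=1 -> substrate=1 bound=3 product=6
t=8: arr=2 -> substrate=0 bound=3 product=9
t=9: arr=0 -> substrate=0 bound=3 product=9
t=10: arr=0 -> substrate=0 bound=0 product=12
t=11: arr=1 -> substrate=0 bound=1 product=12
t=12: arr=0 -> substrate=0 bound=1 product=12

Answer: 12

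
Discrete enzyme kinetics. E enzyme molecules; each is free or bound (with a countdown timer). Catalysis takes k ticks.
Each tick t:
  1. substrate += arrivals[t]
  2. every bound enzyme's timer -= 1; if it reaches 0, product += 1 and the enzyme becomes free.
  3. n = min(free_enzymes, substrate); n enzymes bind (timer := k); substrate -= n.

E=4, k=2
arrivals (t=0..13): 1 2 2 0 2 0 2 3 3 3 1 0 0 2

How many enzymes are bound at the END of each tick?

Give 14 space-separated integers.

Answer: 1 3 4 2 2 2 2 4 4 4 4 4 2 2

Derivation:
t=0: arr=1 -> substrate=0 bound=1 product=0
t=1: arr=2 -> substrate=0 bound=3 product=0
t=2: arr=2 -> substrate=0 bound=4 product=1
t=3: arr=0 -> substrate=0 bound=2 product=3
t=4: arr=2 -> substrate=0 bound=2 product=5
t=5: arr=0 -> substrate=0 bound=2 product=5
t=6: arr=2 -> substrate=0 bound=2 product=7
t=7: arr=3 -> substrate=1 bound=4 product=7
t=8: arr=3 -> substrate=2 bound=4 product=9
t=9: arr=3 -> substrate=3 bound=4 product=11
t=10: arr=1 -> substrate=2 bound=4 product=13
t=11: arr=0 -> substrate=0 bound=4 product=15
t=12: arr=0 -> substrate=0 bound=2 product=17
t=13: arr=2 -> substrate=0 bound=2 product=19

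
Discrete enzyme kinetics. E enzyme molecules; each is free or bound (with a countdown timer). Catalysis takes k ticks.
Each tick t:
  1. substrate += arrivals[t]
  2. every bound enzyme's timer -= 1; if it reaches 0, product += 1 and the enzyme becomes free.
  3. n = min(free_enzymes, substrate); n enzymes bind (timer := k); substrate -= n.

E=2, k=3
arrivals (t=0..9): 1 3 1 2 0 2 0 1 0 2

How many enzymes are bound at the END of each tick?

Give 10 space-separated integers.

Answer: 1 2 2 2 2 2 2 2 2 2

Derivation:
t=0: arr=1 -> substrate=0 bound=1 product=0
t=1: arr=3 -> substrate=2 bound=2 product=0
t=2: arr=1 -> substrate=3 bound=2 product=0
t=3: arr=2 -> substrate=4 bound=2 product=1
t=4: arr=0 -> substrate=3 bound=2 product=2
t=5: arr=2 -> substrate=5 bound=2 product=2
t=6: arr=0 -> substrate=4 bound=2 product=3
t=7: arr=1 -> substrate=4 bound=2 product=4
t=8: arr=0 -> substrate=4 bound=2 product=4
t=9: arr=2 -> substrate=5 bound=2 product=5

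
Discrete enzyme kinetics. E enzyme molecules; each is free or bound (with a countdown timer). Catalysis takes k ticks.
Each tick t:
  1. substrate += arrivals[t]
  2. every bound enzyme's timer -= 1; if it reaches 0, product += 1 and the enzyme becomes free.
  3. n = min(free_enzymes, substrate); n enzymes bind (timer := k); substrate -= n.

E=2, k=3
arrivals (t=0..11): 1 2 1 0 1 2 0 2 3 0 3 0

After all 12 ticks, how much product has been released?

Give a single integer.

t=0: arr=1 -> substrate=0 bound=1 product=0
t=1: arr=2 -> substrate=1 bound=2 product=0
t=2: arr=1 -> substrate=2 bound=2 product=0
t=3: arr=0 -> substrate=1 bound=2 product=1
t=4: arr=1 -> substrate=1 bound=2 product=2
t=5: arr=2 -> substrate=3 bound=2 product=2
t=6: arr=0 -> substrate=2 bound=2 product=3
t=7: arr=2 -> substrate=3 bound=2 product=4
t=8: arr=3 -> substrate=6 bound=2 product=4
t=9: arr=0 -> substrate=5 bound=2 product=5
t=10: arr=3 -> substrate=7 bound=2 product=6
t=11: arr=0 -> substrate=7 bound=2 product=6

Answer: 6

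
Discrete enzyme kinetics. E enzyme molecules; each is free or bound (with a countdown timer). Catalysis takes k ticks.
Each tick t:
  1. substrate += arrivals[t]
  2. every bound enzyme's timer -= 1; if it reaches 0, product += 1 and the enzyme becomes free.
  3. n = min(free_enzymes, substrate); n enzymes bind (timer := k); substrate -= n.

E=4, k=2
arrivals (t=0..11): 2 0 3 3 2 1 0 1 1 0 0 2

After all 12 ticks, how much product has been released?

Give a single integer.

Answer: 13

Derivation:
t=0: arr=2 -> substrate=0 bound=2 product=0
t=1: arr=0 -> substrate=0 bound=2 product=0
t=2: arr=3 -> substrate=0 bound=3 product=2
t=3: arr=3 -> substrate=2 bound=4 product=2
t=4: arr=2 -> substrate=1 bound=4 product=5
t=5: arr=1 -> substrate=1 bound=4 product=6
t=6: arr=0 -> substrate=0 bound=2 product=9
t=7: arr=1 -> substrate=0 bound=2 product=10
t=8: arr=1 -> substrate=0 bound=2 product=11
t=9: arr=0 -> substrate=0 bound=1 product=12
t=10: arr=0 -> substrate=0 bound=0 product=13
t=11: arr=2 -> substrate=0 bound=2 product=13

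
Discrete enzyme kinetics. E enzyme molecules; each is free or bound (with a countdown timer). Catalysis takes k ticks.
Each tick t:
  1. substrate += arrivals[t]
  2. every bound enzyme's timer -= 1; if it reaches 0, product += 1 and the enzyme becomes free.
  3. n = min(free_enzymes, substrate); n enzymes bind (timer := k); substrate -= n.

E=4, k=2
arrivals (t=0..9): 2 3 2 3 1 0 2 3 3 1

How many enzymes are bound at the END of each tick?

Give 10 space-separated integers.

Answer: 2 4 4 4 4 3 3 4 4 4

Derivation:
t=0: arr=2 -> substrate=0 bound=2 product=0
t=1: arr=3 -> substrate=1 bound=4 product=0
t=2: arr=2 -> substrate=1 bound=4 product=2
t=3: arr=3 -> substrate=2 bound=4 product=4
t=4: arr=1 -> substrate=1 bound=4 product=6
t=5: arr=0 -> substrate=0 bound=3 product=8
t=6: arr=2 -> substrate=0 bound=3 product=10
t=7: arr=3 -> substrate=1 bound=4 product=11
t=8: arr=3 -> substrate=2 bound=4 product=13
t=9: arr=1 -> substrate=1 bound=4 product=15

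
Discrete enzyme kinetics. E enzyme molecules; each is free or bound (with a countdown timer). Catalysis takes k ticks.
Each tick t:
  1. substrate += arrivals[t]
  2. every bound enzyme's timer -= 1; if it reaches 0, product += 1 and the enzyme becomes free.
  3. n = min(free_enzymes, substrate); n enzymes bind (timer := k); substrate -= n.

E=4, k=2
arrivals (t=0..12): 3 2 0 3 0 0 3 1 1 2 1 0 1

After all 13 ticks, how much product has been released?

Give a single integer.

t=0: arr=3 -> substrate=0 bound=3 product=0
t=1: arr=2 -> substrate=1 bound=4 product=0
t=2: arr=0 -> substrate=0 bound=2 product=3
t=3: arr=3 -> substrate=0 bound=4 product=4
t=4: arr=0 -> substrate=0 bound=3 product=5
t=5: arr=0 -> substrate=0 bound=0 product=8
t=6: arr=3 -> substrate=0 bound=3 product=8
t=7: arr=1 -> substrate=0 bound=4 product=8
t=8: arr=1 -> substrate=0 bound=2 product=11
t=9: arr=2 -> substrate=0 bound=3 product=12
t=10: arr=1 -> substrate=0 bound=3 product=13
t=11: arr=0 -> substrate=0 bound=1 product=15
t=12: arr=1 -> substrate=0 bound=1 product=16

Answer: 16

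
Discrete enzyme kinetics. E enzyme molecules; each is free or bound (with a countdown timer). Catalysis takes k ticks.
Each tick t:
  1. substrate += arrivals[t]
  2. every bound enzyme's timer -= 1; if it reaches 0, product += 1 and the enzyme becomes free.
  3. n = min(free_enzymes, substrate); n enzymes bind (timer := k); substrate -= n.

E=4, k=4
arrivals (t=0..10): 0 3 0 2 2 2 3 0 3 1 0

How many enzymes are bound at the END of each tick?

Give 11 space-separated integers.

Answer: 0 3 3 4 4 4 4 4 4 4 4

Derivation:
t=0: arr=0 -> substrate=0 bound=0 product=0
t=1: arr=3 -> substrate=0 bound=3 product=0
t=2: arr=0 -> substrate=0 bound=3 product=0
t=3: arr=2 -> substrate=1 bound=4 product=0
t=4: arr=2 -> substrate=3 bound=4 product=0
t=5: arr=2 -> substrate=2 bound=4 product=3
t=6: arr=3 -> substrate=5 bound=4 product=3
t=7: arr=0 -> substrate=4 bound=4 product=4
t=8: arr=3 -> substrate=7 bound=4 product=4
t=9: arr=1 -> substrate=5 bound=4 product=7
t=10: arr=0 -> substrate=5 bound=4 product=7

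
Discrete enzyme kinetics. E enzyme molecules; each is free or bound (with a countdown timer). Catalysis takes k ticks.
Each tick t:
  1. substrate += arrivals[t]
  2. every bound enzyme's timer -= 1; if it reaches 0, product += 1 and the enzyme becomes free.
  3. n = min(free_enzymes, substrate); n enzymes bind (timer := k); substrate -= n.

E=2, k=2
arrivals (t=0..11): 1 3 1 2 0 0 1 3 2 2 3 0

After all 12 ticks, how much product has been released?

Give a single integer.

t=0: arr=1 -> substrate=0 bound=1 product=0
t=1: arr=3 -> substrate=2 bound=2 product=0
t=2: arr=1 -> substrate=2 bound=2 product=1
t=3: arr=2 -> substrate=3 bound=2 product=2
t=4: arr=0 -> substrate=2 bound=2 product=3
t=5: arr=0 -> substrate=1 bound=2 product=4
t=6: arr=1 -> substrate=1 bound=2 product=5
t=7: arr=3 -> substrate=3 bound=2 product=6
t=8: arr=2 -> substrate=4 bound=2 product=7
t=9: arr=2 -> substrate=5 bound=2 product=8
t=10: arr=3 -> substrate=7 bound=2 product=9
t=11: arr=0 -> substrate=6 bound=2 product=10

Answer: 10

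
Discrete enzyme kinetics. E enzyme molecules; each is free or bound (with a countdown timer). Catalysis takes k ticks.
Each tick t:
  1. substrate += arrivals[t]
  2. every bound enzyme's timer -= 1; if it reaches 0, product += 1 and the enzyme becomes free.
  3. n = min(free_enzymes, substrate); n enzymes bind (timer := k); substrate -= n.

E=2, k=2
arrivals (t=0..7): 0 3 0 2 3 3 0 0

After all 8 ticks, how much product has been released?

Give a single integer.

Answer: 6

Derivation:
t=0: arr=0 -> substrate=0 bound=0 product=0
t=1: arr=3 -> substrate=1 bound=2 product=0
t=2: arr=0 -> substrate=1 bound=2 product=0
t=3: arr=2 -> substrate=1 bound=2 product=2
t=4: arr=3 -> substrate=4 bound=2 product=2
t=5: arr=3 -> substrate=5 bound=2 product=4
t=6: arr=0 -> substrate=5 bound=2 product=4
t=7: arr=0 -> substrate=3 bound=2 product=6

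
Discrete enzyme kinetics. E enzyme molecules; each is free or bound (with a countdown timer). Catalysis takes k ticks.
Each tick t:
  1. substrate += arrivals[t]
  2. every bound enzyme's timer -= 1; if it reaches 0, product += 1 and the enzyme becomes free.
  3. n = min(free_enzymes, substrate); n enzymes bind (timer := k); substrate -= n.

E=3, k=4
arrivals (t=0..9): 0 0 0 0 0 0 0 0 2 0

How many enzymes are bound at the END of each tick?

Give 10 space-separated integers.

t=0: arr=0 -> substrate=0 bound=0 product=0
t=1: arr=0 -> substrate=0 bound=0 product=0
t=2: arr=0 -> substrate=0 bound=0 product=0
t=3: arr=0 -> substrate=0 bound=0 product=0
t=4: arr=0 -> substrate=0 bound=0 product=0
t=5: arr=0 -> substrate=0 bound=0 product=0
t=6: arr=0 -> substrate=0 bound=0 product=0
t=7: arr=0 -> substrate=0 bound=0 product=0
t=8: arr=2 -> substrate=0 bound=2 product=0
t=9: arr=0 -> substrate=0 bound=2 product=0

Answer: 0 0 0 0 0 0 0 0 2 2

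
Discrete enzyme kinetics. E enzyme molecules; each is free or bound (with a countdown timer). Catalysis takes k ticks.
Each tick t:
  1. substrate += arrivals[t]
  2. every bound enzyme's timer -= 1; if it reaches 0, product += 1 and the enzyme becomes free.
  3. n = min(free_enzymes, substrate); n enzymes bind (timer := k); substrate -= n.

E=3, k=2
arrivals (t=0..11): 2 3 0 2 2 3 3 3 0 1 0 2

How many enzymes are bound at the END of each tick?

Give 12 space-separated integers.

Answer: 2 3 3 3 3 3 3 3 3 3 3 3

Derivation:
t=0: arr=2 -> substrate=0 bound=2 product=0
t=1: arr=3 -> substrate=2 bound=3 product=0
t=2: arr=0 -> substrate=0 bound=3 product=2
t=3: arr=2 -> substrate=1 bound=3 product=3
t=4: arr=2 -> substrate=1 bound=3 product=5
t=5: arr=3 -> substrate=3 bound=3 product=6
t=6: arr=3 -> substrate=4 bound=3 product=8
t=7: arr=3 -> substrate=6 bound=3 product=9
t=8: arr=0 -> substrate=4 bound=3 product=11
t=9: arr=1 -> substrate=4 bound=3 product=12
t=10: arr=0 -> substrate=2 bound=3 product=14
t=11: arr=2 -> substrate=3 bound=3 product=15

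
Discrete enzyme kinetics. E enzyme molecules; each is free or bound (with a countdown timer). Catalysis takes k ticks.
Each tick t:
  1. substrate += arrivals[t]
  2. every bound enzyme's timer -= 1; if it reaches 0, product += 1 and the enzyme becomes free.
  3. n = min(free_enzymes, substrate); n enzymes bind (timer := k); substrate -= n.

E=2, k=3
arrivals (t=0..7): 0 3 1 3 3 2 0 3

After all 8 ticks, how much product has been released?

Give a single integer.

t=0: arr=0 -> substrate=0 bound=0 product=0
t=1: arr=3 -> substrate=1 bound=2 product=0
t=2: arr=1 -> substrate=2 bound=2 product=0
t=3: arr=3 -> substrate=5 bound=2 product=0
t=4: arr=3 -> substrate=6 bound=2 product=2
t=5: arr=2 -> substrate=8 bound=2 product=2
t=6: arr=0 -> substrate=8 bound=2 product=2
t=7: arr=3 -> substrate=9 bound=2 product=4

Answer: 4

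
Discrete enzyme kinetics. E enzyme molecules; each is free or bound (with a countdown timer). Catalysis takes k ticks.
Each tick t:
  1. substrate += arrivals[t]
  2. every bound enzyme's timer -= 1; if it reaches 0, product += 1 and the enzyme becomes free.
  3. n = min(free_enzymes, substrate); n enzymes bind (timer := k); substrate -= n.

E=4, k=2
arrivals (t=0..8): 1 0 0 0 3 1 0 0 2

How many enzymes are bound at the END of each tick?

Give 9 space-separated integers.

t=0: arr=1 -> substrate=0 bound=1 product=0
t=1: arr=0 -> substrate=0 bound=1 product=0
t=2: arr=0 -> substrate=0 bound=0 product=1
t=3: arr=0 -> substrate=0 bound=0 product=1
t=4: arr=3 -> substrate=0 bound=3 product=1
t=5: arr=1 -> substrate=0 bound=4 product=1
t=6: arr=0 -> substrate=0 bound=1 product=4
t=7: arr=0 -> substrate=0 bound=0 product=5
t=8: arr=2 -> substrate=0 bound=2 product=5

Answer: 1 1 0 0 3 4 1 0 2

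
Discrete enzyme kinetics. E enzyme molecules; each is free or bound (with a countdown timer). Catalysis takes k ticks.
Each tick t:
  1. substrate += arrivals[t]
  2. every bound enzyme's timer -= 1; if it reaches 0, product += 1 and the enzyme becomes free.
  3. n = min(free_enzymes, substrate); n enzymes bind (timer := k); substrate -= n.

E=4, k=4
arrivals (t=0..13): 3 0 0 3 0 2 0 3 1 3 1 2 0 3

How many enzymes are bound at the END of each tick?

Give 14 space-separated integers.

Answer: 3 3 3 4 3 4 4 4 4 4 4 4 4 4

Derivation:
t=0: arr=3 -> substrate=0 bound=3 product=0
t=1: arr=0 -> substrate=0 bound=3 product=0
t=2: arr=0 -> substrate=0 bound=3 product=0
t=3: arr=3 -> substrate=2 bound=4 product=0
t=4: arr=0 -> substrate=0 bound=3 product=3
t=5: arr=2 -> substrate=1 bound=4 product=3
t=6: arr=0 -> substrate=1 bound=4 product=3
t=7: arr=3 -> substrate=3 bound=4 product=4
t=8: arr=1 -> substrate=2 bound=4 product=6
t=9: arr=3 -> substrate=4 bound=4 product=7
t=10: arr=1 -> substrate=5 bound=4 product=7
t=11: arr=2 -> substrate=6 bound=4 product=8
t=12: arr=0 -> substrate=4 bound=4 product=10
t=13: arr=3 -> substrate=6 bound=4 product=11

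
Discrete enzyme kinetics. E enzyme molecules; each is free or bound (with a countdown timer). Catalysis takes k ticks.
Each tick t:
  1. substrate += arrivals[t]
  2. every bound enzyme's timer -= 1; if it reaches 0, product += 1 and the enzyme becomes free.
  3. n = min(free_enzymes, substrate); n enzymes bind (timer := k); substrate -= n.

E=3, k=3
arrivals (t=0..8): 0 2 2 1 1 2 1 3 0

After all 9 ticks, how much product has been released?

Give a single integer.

t=0: arr=0 -> substrate=0 bound=0 product=0
t=1: arr=2 -> substrate=0 bound=2 product=0
t=2: arr=2 -> substrate=1 bound=3 product=0
t=3: arr=1 -> substrate=2 bound=3 product=0
t=4: arr=1 -> substrate=1 bound=3 product=2
t=5: arr=2 -> substrate=2 bound=3 product=3
t=6: arr=1 -> substrate=3 bound=3 product=3
t=7: arr=3 -> substrate=4 bound=3 product=5
t=8: arr=0 -> substrate=3 bound=3 product=6

Answer: 6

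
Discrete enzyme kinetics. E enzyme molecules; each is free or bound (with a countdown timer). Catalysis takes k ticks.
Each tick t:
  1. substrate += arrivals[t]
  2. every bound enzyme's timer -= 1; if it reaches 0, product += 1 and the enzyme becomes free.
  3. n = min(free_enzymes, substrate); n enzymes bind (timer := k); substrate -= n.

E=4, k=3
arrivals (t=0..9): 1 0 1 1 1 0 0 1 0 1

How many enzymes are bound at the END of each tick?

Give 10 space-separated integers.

t=0: arr=1 -> substrate=0 bound=1 product=0
t=1: arr=0 -> substrate=0 bound=1 product=0
t=2: arr=1 -> substrate=0 bound=2 product=0
t=3: arr=1 -> substrate=0 bound=2 product=1
t=4: arr=1 -> substrate=0 bound=3 product=1
t=5: arr=0 -> substrate=0 bound=2 product=2
t=6: arr=0 -> substrate=0 bound=1 product=3
t=7: arr=1 -> substrate=0 bound=1 product=4
t=8: arr=0 -> substrate=0 bound=1 product=4
t=9: arr=1 -> substrate=0 bound=2 product=4

Answer: 1 1 2 2 3 2 1 1 1 2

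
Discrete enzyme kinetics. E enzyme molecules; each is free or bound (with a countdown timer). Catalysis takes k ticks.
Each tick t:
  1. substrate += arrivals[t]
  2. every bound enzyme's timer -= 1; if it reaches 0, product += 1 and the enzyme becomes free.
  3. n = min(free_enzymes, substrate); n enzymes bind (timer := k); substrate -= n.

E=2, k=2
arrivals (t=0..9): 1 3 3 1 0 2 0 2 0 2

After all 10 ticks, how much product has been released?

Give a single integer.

Answer: 8

Derivation:
t=0: arr=1 -> substrate=0 bound=1 product=0
t=1: arr=3 -> substrate=2 bound=2 product=0
t=2: arr=3 -> substrate=4 bound=2 product=1
t=3: arr=1 -> substrate=4 bound=2 product=2
t=4: arr=0 -> substrate=3 bound=2 product=3
t=5: arr=2 -> substrate=4 bound=2 product=4
t=6: arr=0 -> substrate=3 bound=2 product=5
t=7: arr=2 -> substrate=4 bound=2 product=6
t=8: arr=0 -> substrate=3 bound=2 product=7
t=9: arr=2 -> substrate=4 bound=2 product=8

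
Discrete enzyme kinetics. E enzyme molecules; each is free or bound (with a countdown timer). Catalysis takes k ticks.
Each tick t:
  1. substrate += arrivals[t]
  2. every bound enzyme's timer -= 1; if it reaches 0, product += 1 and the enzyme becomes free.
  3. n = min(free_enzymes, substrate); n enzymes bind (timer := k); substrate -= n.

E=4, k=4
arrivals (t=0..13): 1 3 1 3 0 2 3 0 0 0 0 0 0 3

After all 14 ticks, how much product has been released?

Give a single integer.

t=0: arr=1 -> substrate=0 bound=1 product=0
t=1: arr=3 -> substrate=0 bound=4 product=0
t=2: arr=1 -> substrate=1 bound=4 product=0
t=3: arr=3 -> substrate=4 bound=4 product=0
t=4: arr=0 -> substrate=3 bound=4 product=1
t=5: arr=2 -> substrate=2 bound=4 product=4
t=6: arr=3 -> substrate=5 bound=4 product=4
t=7: arr=0 -> substrate=5 bound=4 product=4
t=8: arr=0 -> substrate=4 bound=4 product=5
t=9: arr=0 -> substrate=1 bound=4 product=8
t=10: arr=0 -> substrate=1 bound=4 product=8
t=11: arr=0 -> substrate=1 bound=4 product=8
t=12: arr=0 -> substrate=0 bound=4 product=9
t=13: arr=3 -> substrate=0 bound=4 product=12

Answer: 12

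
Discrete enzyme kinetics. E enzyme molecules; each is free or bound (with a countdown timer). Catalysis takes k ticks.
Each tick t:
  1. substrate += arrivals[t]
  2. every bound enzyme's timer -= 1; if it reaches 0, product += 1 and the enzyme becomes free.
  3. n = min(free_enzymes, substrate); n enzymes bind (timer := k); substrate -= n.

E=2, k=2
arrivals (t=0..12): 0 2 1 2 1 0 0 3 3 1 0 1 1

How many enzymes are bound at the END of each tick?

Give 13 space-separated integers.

Answer: 0 2 2 2 2 2 2 2 2 2 2 2 2

Derivation:
t=0: arr=0 -> substrate=0 bound=0 product=0
t=1: arr=2 -> substrate=0 bound=2 product=0
t=2: arr=1 -> substrate=1 bound=2 product=0
t=3: arr=2 -> substrate=1 bound=2 product=2
t=4: arr=1 -> substrate=2 bound=2 product=2
t=5: arr=0 -> substrate=0 bound=2 product=4
t=6: arr=0 -> substrate=0 bound=2 product=4
t=7: arr=3 -> substrate=1 bound=2 product=6
t=8: arr=3 -> substrate=4 bound=2 product=6
t=9: arr=1 -> substrate=3 bound=2 product=8
t=10: arr=0 -> substrate=3 bound=2 product=8
t=11: arr=1 -> substrate=2 bound=2 product=10
t=12: arr=1 -> substrate=3 bound=2 product=10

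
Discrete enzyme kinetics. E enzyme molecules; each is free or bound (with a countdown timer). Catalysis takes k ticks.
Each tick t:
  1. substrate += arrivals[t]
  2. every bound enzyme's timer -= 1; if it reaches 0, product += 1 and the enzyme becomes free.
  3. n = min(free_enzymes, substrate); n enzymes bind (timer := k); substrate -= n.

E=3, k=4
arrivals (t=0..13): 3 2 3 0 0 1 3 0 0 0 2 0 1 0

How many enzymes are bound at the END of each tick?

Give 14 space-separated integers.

t=0: arr=3 -> substrate=0 bound=3 product=0
t=1: arr=2 -> substrate=2 bound=3 product=0
t=2: arr=3 -> substrate=5 bound=3 product=0
t=3: arr=0 -> substrate=5 bound=3 product=0
t=4: arr=0 -> substrate=2 bound=3 product=3
t=5: arr=1 -> substrate=3 bound=3 product=3
t=6: arr=3 -> substrate=6 bound=3 product=3
t=7: arr=0 -> substrate=6 bound=3 product=3
t=8: arr=0 -> substrate=3 bound=3 product=6
t=9: arr=0 -> substrate=3 bound=3 product=6
t=10: arr=2 -> substrate=5 bound=3 product=6
t=11: arr=0 -> substrate=5 bound=3 product=6
t=12: arr=1 -> substrate=3 bound=3 product=9
t=13: arr=0 -> substrate=3 bound=3 product=9

Answer: 3 3 3 3 3 3 3 3 3 3 3 3 3 3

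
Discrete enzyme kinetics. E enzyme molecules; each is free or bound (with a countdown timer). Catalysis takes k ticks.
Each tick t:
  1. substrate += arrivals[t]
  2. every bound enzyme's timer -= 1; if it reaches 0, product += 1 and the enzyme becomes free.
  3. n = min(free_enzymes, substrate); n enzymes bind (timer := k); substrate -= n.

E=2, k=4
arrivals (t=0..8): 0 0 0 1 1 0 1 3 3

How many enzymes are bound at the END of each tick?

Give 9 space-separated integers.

t=0: arr=0 -> substrate=0 bound=0 product=0
t=1: arr=0 -> substrate=0 bound=0 product=0
t=2: arr=0 -> substrate=0 bound=0 product=0
t=3: arr=1 -> substrate=0 bound=1 product=0
t=4: arr=1 -> substrate=0 bound=2 product=0
t=5: arr=0 -> substrate=0 bound=2 product=0
t=6: arr=1 -> substrate=1 bound=2 product=0
t=7: arr=3 -> substrate=3 bound=2 product=1
t=8: arr=3 -> substrate=5 bound=2 product=2

Answer: 0 0 0 1 2 2 2 2 2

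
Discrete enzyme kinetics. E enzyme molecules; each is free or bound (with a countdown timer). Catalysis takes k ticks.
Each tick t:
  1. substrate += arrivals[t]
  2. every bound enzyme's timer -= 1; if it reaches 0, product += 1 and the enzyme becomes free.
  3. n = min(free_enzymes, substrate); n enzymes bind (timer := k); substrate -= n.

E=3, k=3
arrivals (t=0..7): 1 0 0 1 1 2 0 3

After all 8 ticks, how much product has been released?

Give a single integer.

t=0: arr=1 -> substrate=0 bound=1 product=0
t=1: arr=0 -> substrate=0 bound=1 product=0
t=2: arr=0 -> substrate=0 bound=1 product=0
t=3: arr=1 -> substrate=0 bound=1 product=1
t=4: arr=1 -> substrate=0 bound=2 product=1
t=5: arr=2 -> substrate=1 bound=3 product=1
t=6: arr=0 -> substrate=0 bound=3 product=2
t=7: arr=3 -> substrate=2 bound=3 product=3

Answer: 3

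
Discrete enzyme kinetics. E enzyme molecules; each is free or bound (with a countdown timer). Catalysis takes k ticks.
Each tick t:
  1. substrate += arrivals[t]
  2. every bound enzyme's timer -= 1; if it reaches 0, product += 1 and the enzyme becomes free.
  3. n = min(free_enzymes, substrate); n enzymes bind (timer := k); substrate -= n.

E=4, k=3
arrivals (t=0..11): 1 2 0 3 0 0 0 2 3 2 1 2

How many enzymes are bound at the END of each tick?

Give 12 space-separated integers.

Answer: 1 3 3 4 3 3 1 2 4 4 4 4

Derivation:
t=0: arr=1 -> substrate=0 bound=1 product=0
t=1: arr=2 -> substrate=0 bound=3 product=0
t=2: arr=0 -> substrate=0 bound=3 product=0
t=3: arr=3 -> substrate=1 bound=4 product=1
t=4: arr=0 -> substrate=0 bound=3 product=3
t=5: arr=0 -> substrate=0 bound=3 product=3
t=6: arr=0 -> substrate=0 bound=1 product=5
t=7: arr=2 -> substrate=0 bound=2 product=6
t=8: arr=3 -> substrate=1 bound=4 product=6
t=9: arr=2 -> substrate=3 bound=4 product=6
t=10: arr=1 -> substrate=2 bound=4 product=8
t=11: arr=2 -> substrate=2 bound=4 product=10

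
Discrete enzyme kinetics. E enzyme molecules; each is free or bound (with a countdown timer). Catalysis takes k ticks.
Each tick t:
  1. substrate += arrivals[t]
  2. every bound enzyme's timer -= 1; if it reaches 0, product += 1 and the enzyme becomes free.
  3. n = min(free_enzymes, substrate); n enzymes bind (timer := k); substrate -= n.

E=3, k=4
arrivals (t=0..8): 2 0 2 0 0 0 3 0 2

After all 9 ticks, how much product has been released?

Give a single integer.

t=0: arr=2 -> substrate=0 bound=2 product=0
t=1: arr=0 -> substrate=0 bound=2 product=0
t=2: arr=2 -> substrate=1 bound=3 product=0
t=3: arr=0 -> substrate=1 bound=3 product=0
t=4: arr=0 -> substrate=0 bound=2 product=2
t=5: arr=0 -> substrate=0 bound=2 product=2
t=6: arr=3 -> substrate=1 bound=3 product=3
t=7: arr=0 -> substrate=1 bound=3 product=3
t=8: arr=2 -> substrate=2 bound=3 product=4

Answer: 4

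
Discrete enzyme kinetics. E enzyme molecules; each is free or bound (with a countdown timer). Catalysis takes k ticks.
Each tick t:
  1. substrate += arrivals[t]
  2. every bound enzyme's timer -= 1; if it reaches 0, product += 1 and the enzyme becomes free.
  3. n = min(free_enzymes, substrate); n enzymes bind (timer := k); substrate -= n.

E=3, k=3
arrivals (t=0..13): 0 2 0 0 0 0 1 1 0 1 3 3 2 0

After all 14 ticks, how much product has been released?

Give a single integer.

t=0: arr=0 -> substrate=0 bound=0 product=0
t=1: arr=2 -> substrate=0 bound=2 product=0
t=2: arr=0 -> substrate=0 bound=2 product=0
t=3: arr=0 -> substrate=0 bound=2 product=0
t=4: arr=0 -> substrate=0 bound=0 product=2
t=5: arr=0 -> substrate=0 bound=0 product=2
t=6: arr=1 -> substrate=0 bound=1 product=2
t=7: arr=1 -> substrate=0 bound=2 product=2
t=8: arr=0 -> substrate=0 bound=2 product=2
t=9: arr=1 -> substrate=0 bound=2 product=3
t=10: arr=3 -> substrate=1 bound=3 product=4
t=11: arr=3 -> substrate=4 bound=3 product=4
t=12: arr=2 -> substrate=5 bound=3 product=5
t=13: arr=0 -> substrate=3 bound=3 product=7

Answer: 7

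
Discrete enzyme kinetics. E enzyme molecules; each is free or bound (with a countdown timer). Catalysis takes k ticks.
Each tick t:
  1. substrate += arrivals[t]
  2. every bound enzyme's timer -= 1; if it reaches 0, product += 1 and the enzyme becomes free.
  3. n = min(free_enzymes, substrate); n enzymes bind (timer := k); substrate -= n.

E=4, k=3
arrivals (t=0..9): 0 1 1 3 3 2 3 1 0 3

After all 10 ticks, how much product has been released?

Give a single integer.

t=0: arr=0 -> substrate=0 bound=0 product=0
t=1: arr=1 -> substrate=0 bound=1 product=0
t=2: arr=1 -> substrate=0 bound=2 product=0
t=3: arr=3 -> substrate=1 bound=4 product=0
t=4: arr=3 -> substrate=3 bound=4 product=1
t=5: arr=2 -> substrate=4 bound=4 product=2
t=6: arr=3 -> substrate=5 bound=4 product=4
t=7: arr=1 -> substrate=5 bound=4 product=5
t=8: arr=0 -> substrate=4 bound=4 product=6
t=9: arr=3 -> substrate=5 bound=4 product=8

Answer: 8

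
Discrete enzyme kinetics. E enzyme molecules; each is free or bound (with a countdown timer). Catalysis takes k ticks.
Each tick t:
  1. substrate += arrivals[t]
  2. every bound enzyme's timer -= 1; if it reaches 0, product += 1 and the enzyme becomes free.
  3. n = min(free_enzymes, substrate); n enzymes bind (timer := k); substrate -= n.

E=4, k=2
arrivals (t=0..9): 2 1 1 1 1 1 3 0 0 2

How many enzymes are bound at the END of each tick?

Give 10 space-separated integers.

t=0: arr=2 -> substrate=0 bound=2 product=0
t=1: arr=1 -> substrate=0 bound=3 product=0
t=2: arr=1 -> substrate=0 bound=2 product=2
t=3: arr=1 -> substrate=0 bound=2 product=3
t=4: arr=1 -> substrate=0 bound=2 product=4
t=5: arr=1 -> substrate=0 bound=2 product=5
t=6: arr=3 -> substrate=0 bound=4 product=6
t=7: arr=0 -> substrate=0 bound=3 product=7
t=8: arr=0 -> substrate=0 bound=0 product=10
t=9: arr=2 -> substrate=0 bound=2 product=10

Answer: 2 3 2 2 2 2 4 3 0 2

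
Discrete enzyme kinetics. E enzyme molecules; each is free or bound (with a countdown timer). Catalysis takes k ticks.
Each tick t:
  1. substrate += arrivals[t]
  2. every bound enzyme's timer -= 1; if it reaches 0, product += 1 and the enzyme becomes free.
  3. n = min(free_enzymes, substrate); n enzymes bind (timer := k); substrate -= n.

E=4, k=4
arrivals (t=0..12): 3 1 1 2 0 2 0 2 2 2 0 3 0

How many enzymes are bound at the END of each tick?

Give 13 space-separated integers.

t=0: arr=3 -> substrate=0 bound=3 product=0
t=1: arr=1 -> substrate=0 bound=4 product=0
t=2: arr=1 -> substrate=1 bound=4 product=0
t=3: arr=2 -> substrate=3 bound=4 product=0
t=4: arr=0 -> substrate=0 bound=4 product=3
t=5: arr=2 -> substrate=1 bound=4 product=4
t=6: arr=0 -> substrate=1 bound=4 product=4
t=7: arr=2 -> substrate=3 bound=4 product=4
t=8: arr=2 -> substrate=2 bound=4 product=7
t=9: arr=2 -> substrate=3 bound=4 product=8
t=10: arr=0 -> substrate=3 bound=4 product=8
t=11: arr=3 -> substrate=6 bound=4 product=8
t=12: arr=0 -> substrate=3 bound=4 product=11

Answer: 3 4 4 4 4 4 4 4 4 4 4 4 4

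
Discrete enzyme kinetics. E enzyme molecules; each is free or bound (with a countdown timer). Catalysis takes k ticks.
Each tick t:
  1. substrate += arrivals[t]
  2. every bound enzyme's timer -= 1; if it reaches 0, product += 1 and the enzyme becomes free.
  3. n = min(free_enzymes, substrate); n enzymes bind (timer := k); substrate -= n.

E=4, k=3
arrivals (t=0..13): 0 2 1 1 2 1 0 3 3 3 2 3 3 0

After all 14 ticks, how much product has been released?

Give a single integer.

Answer: 14

Derivation:
t=0: arr=0 -> substrate=0 bound=0 product=0
t=1: arr=2 -> substrate=0 bound=2 product=0
t=2: arr=1 -> substrate=0 bound=3 product=0
t=3: arr=1 -> substrate=0 bound=4 product=0
t=4: arr=2 -> substrate=0 bound=4 product=2
t=5: arr=1 -> substrate=0 bound=4 product=3
t=6: arr=0 -> substrate=0 bound=3 product=4
t=7: arr=3 -> substrate=0 bound=4 product=6
t=8: arr=3 -> substrate=2 bound=4 product=7
t=9: arr=3 -> substrate=5 bound=4 product=7
t=10: arr=2 -> substrate=4 bound=4 product=10
t=11: arr=3 -> substrate=6 bound=4 product=11
t=12: arr=3 -> substrate=9 bound=4 product=11
t=13: arr=0 -> substrate=6 bound=4 product=14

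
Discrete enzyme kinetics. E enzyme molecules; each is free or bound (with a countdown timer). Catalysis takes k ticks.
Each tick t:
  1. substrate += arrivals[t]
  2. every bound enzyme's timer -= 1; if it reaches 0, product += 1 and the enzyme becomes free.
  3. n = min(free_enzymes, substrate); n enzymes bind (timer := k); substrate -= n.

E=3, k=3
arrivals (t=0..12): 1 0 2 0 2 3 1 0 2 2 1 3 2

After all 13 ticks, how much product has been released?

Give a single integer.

t=0: arr=1 -> substrate=0 bound=1 product=0
t=1: arr=0 -> substrate=0 bound=1 product=0
t=2: arr=2 -> substrate=0 bound=3 product=0
t=3: arr=0 -> substrate=0 bound=2 product=1
t=4: arr=2 -> substrate=1 bound=3 product=1
t=5: arr=3 -> substrate=2 bound=3 product=3
t=6: arr=1 -> substrate=3 bound=3 product=3
t=7: arr=0 -> substrate=2 bound=3 product=4
t=8: arr=2 -> substrate=2 bound=3 product=6
t=9: arr=2 -> substrate=4 bound=3 product=6
t=10: arr=1 -> substrate=4 bound=3 product=7
t=11: arr=3 -> substrate=5 bound=3 product=9
t=12: arr=2 -> substrate=7 bound=3 product=9

Answer: 9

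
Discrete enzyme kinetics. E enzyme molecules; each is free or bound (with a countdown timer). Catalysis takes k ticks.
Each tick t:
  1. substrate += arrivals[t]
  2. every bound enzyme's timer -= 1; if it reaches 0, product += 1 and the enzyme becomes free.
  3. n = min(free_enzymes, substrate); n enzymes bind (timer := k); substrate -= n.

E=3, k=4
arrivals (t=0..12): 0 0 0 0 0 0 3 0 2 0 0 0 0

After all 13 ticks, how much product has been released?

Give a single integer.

Answer: 3

Derivation:
t=0: arr=0 -> substrate=0 bound=0 product=0
t=1: arr=0 -> substrate=0 bound=0 product=0
t=2: arr=0 -> substrate=0 bound=0 product=0
t=3: arr=0 -> substrate=0 bound=0 product=0
t=4: arr=0 -> substrate=0 bound=0 product=0
t=5: arr=0 -> substrate=0 bound=0 product=0
t=6: arr=3 -> substrate=0 bound=3 product=0
t=7: arr=0 -> substrate=0 bound=3 product=0
t=8: arr=2 -> substrate=2 bound=3 product=0
t=9: arr=0 -> substrate=2 bound=3 product=0
t=10: arr=0 -> substrate=0 bound=2 product=3
t=11: arr=0 -> substrate=0 bound=2 product=3
t=12: arr=0 -> substrate=0 bound=2 product=3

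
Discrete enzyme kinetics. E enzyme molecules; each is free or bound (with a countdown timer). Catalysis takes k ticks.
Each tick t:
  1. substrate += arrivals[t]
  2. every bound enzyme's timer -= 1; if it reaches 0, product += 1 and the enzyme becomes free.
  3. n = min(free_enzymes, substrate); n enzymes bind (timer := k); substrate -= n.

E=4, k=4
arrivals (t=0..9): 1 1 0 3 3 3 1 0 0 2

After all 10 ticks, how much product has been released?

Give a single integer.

t=0: arr=1 -> substrate=0 bound=1 product=0
t=1: arr=1 -> substrate=0 bound=2 product=0
t=2: arr=0 -> substrate=0 bound=2 product=0
t=3: arr=3 -> substrate=1 bound=4 product=0
t=4: arr=3 -> substrate=3 bound=4 product=1
t=5: arr=3 -> substrate=5 bound=4 product=2
t=6: arr=1 -> substrate=6 bound=4 product=2
t=7: arr=0 -> substrate=4 bound=4 product=4
t=8: arr=0 -> substrate=3 bound=4 product=5
t=9: arr=2 -> substrate=4 bound=4 product=6

Answer: 6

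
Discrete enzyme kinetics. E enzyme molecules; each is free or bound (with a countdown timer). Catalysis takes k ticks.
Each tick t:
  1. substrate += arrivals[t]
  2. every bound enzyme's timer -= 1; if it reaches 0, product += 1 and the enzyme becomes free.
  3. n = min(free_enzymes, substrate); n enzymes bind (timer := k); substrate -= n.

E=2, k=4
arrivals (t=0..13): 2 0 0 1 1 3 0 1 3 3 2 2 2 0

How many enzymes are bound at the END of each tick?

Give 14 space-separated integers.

t=0: arr=2 -> substrate=0 bound=2 product=0
t=1: arr=0 -> substrate=0 bound=2 product=0
t=2: arr=0 -> substrate=0 bound=2 product=0
t=3: arr=1 -> substrate=1 bound=2 product=0
t=4: arr=1 -> substrate=0 bound=2 product=2
t=5: arr=3 -> substrate=3 bound=2 product=2
t=6: arr=0 -> substrate=3 bound=2 product=2
t=7: arr=1 -> substrate=4 bound=2 product=2
t=8: arr=3 -> substrate=5 bound=2 product=4
t=9: arr=3 -> substrate=8 bound=2 product=4
t=10: arr=2 -> substrate=10 bound=2 product=4
t=11: arr=2 -> substrate=12 bound=2 product=4
t=12: arr=2 -> substrate=12 bound=2 product=6
t=13: arr=0 -> substrate=12 bound=2 product=6

Answer: 2 2 2 2 2 2 2 2 2 2 2 2 2 2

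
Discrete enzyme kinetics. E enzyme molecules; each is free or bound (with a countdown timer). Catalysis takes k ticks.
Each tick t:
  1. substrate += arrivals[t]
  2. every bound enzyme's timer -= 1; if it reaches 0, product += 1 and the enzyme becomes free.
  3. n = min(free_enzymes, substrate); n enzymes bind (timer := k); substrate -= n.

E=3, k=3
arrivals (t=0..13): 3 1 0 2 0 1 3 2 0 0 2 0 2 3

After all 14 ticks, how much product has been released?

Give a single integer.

t=0: arr=3 -> substrate=0 bound=3 product=0
t=1: arr=1 -> substrate=1 bound=3 product=0
t=2: arr=0 -> substrate=1 bound=3 product=0
t=3: arr=2 -> substrate=0 bound=3 product=3
t=4: arr=0 -> substrate=0 bound=3 product=3
t=5: arr=1 -> substrate=1 bound=3 product=3
t=6: arr=3 -> substrate=1 bound=3 product=6
t=7: arr=2 -> substrate=3 bound=3 product=6
t=8: arr=0 -> substrate=3 bound=3 product=6
t=9: arr=0 -> substrate=0 bound=3 product=9
t=10: arr=2 -> substrate=2 bound=3 product=9
t=11: arr=0 -> substrate=2 bound=3 product=9
t=12: arr=2 -> substrate=1 bound=3 product=12
t=13: arr=3 -> substrate=4 bound=3 product=12

Answer: 12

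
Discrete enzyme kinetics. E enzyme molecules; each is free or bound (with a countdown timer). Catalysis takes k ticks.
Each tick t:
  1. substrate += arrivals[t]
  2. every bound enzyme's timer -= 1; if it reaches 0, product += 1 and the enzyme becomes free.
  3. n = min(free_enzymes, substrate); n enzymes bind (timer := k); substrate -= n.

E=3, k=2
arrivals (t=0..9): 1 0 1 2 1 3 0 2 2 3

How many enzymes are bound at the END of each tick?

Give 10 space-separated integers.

Answer: 1 1 1 3 3 3 3 3 3 3

Derivation:
t=0: arr=1 -> substrate=0 bound=1 product=0
t=1: arr=0 -> substrate=0 bound=1 product=0
t=2: arr=1 -> substrate=0 bound=1 product=1
t=3: arr=2 -> substrate=0 bound=3 product=1
t=4: arr=1 -> substrate=0 bound=3 product=2
t=5: arr=3 -> substrate=1 bound=3 product=4
t=6: arr=0 -> substrate=0 bound=3 product=5
t=7: arr=2 -> substrate=0 bound=3 product=7
t=8: arr=2 -> substrate=1 bound=3 product=8
t=9: arr=3 -> substrate=2 bound=3 product=10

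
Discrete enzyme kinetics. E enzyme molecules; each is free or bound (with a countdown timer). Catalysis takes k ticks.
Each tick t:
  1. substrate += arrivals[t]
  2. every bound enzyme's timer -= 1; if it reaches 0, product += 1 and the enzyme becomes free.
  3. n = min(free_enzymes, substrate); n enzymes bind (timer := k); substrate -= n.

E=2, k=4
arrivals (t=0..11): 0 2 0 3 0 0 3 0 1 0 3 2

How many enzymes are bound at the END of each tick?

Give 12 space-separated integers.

Answer: 0 2 2 2 2 2 2 2 2 2 2 2

Derivation:
t=0: arr=0 -> substrate=0 bound=0 product=0
t=1: arr=2 -> substrate=0 bound=2 product=0
t=2: arr=0 -> substrate=0 bound=2 product=0
t=3: arr=3 -> substrate=3 bound=2 product=0
t=4: arr=0 -> substrate=3 bound=2 product=0
t=5: arr=0 -> substrate=1 bound=2 product=2
t=6: arr=3 -> substrate=4 bound=2 product=2
t=7: arr=0 -> substrate=4 bound=2 product=2
t=8: arr=1 -> substrate=5 bound=2 product=2
t=9: arr=0 -> substrate=3 bound=2 product=4
t=10: arr=3 -> substrate=6 bound=2 product=4
t=11: arr=2 -> substrate=8 bound=2 product=4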